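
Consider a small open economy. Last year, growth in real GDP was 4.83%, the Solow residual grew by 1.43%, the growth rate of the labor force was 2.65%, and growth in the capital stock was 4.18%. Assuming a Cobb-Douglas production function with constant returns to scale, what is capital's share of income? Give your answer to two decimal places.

Capital's share of income is 0.49.

gY = gA + α·gK + (1−α)·gL, so gY − gA − gL = α(gK − gL).
4.83 − 1.43 − 2.65 = α × (4.18 − 2.65).
0.75 = 1.53 α, so α = 0.4902.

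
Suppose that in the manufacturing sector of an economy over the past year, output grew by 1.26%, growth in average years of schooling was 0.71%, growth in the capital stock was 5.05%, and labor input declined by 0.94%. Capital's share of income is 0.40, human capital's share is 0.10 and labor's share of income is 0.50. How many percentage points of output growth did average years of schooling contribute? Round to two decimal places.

Contribution = share × growth = 0.1 × 0.71 = 0.071 pp.

0.07 percentage points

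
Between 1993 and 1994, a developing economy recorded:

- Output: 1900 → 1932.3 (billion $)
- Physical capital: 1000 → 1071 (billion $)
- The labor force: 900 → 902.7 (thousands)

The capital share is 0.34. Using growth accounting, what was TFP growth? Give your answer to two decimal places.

Output growth = (1932.3 − 1900) / 1900 = 1.7%.
Physical capital growth = (1071 − 1000) / 1000 = 7.1%.
The labor force growth = (902.7 − 900) / 900 = 0.3%.
Labor's share = 1 − 0.34 = 0.66.
Physical capital: 0.34 × 7.1 = 2.414 pp.
The labor force: 0.66 × 0.3 = 0.198 pp.
TFP growth = 1.7 − 2.612 = -0.912%.

-0.91%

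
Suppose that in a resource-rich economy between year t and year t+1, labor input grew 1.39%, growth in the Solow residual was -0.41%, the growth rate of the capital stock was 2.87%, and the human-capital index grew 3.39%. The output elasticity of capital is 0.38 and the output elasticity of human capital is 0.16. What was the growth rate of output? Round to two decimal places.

1.86%

Labor's share = 1 − 0.38 − 0.16 = 0.46.
The capital stock: 0.38 × 2.87 = 1.0906 pp.
The human-capital index: 0.16 × 3.39 = 0.5424 pp.
Labor input: 0.46 × 1.39 = 0.6394 pp.
Output growth = -0.41 + 2.2724 = 1.8624%.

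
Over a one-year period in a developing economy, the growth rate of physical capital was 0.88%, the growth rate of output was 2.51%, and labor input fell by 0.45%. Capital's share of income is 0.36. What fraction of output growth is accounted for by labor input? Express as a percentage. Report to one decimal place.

-11.5%

Labor's share = 1 − 0.36 = 0.64.
Labor input contributed 0.64 × (-0.45) = -0.288 pp.
Share of growth = -0.288 / 2.51 × 100 = -11.474%.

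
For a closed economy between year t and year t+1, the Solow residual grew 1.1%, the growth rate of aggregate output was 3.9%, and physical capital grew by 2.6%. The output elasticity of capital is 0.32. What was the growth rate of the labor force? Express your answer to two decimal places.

The labor force grew 2.89%.

Labor's share = 1 − 0.32 = 0.68.
gY = gA + 0.32×2.6 + 0.68×g.
0.68×g = 3.9 − 1.1 − 0.832 = 1.968.
g = 1.968 / 0.68 = 2.8941%.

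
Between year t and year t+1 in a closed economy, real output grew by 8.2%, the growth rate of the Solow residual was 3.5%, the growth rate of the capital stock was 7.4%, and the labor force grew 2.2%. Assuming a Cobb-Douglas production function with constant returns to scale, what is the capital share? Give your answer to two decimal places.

gY = gA + α·gK + (1−α)·gL, so gY − gA − gL = α(gK − gL).
8.2 − 3.5 − 2.2 = α × (7.4 − 2.2).
2.5 = 5.2 α, so α = 0.4808.

α = 0.48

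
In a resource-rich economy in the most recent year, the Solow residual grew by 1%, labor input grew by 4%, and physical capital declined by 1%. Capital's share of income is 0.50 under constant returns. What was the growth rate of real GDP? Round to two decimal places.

Labor's share = 1 − 0.5 = 0.5.
Physical capital: 0.5 × (-1) = -0.5 pp.
Labor input: 0.5 × 4 = 2 pp.
Output growth = 1 + 1.5 = 2.5%.

Real GDP growth was 2.50%.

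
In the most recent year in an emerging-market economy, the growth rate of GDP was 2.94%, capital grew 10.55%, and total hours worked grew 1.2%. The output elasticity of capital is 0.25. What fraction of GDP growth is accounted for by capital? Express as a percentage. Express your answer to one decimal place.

Capital contributed 0.25 × 10.55 = 2.6375 pp.
Share of growth = 2.6375 / 2.94 × 100 = 89.711%.

89.7%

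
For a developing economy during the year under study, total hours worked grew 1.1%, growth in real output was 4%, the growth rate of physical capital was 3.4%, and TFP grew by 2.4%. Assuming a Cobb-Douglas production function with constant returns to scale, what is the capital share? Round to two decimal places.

gY = gA + α·gK + (1−α)·gL, so gY − gA − gL = α(gK − gL).
4 − 2.4 − 1.1 = α × (3.4 − 1.1).
0.5 = 2.3 α, so α = 0.2174.

0.22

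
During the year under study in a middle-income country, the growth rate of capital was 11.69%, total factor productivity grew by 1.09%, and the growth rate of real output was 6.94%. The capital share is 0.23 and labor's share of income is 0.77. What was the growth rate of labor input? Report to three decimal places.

Labor's share = 1 − 0.23 = 0.77.
gY = gA + 0.23×11.69 + 0.77×g.
0.77×g = 6.94 − 1.09 − 2.6887 = 3.1613.
g = 3.1613 / 0.77 = 4.10558%.

4.106%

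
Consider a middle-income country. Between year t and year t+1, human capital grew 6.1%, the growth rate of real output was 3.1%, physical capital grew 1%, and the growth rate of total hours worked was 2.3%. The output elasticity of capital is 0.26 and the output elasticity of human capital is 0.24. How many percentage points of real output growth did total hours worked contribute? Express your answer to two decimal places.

1.15

Labor's share = 1 − 0.26 − 0.24 = 0.5.
Contribution = share × growth = 0.5 × 2.3 = 1.15 pp.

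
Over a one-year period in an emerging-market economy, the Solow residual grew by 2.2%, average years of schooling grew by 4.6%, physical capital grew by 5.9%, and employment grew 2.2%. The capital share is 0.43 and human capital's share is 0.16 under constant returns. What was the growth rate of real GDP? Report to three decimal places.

Labor's share = 1 − 0.43 − 0.16 = 0.41.
Physical capital: 0.43 × 5.9 = 2.537 pp.
Average years of schooling: 0.16 × 4.6 = 0.736 pp.
Employment: 0.41 × 2.2 = 0.902 pp.
Output growth = 2.2 + 4.175 = 6.375%.

Real GDP growth was 6.375%.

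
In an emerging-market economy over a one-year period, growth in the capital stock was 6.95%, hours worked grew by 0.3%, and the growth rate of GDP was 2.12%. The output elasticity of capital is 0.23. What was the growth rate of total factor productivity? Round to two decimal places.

0.29%

Labor's share = 1 − 0.23 = 0.77.
The capital stock: 0.23 × 6.95 = 1.5985 pp.
Hours worked: 0.77 × 0.3 = 0.231 pp.
TFP growth = 2.12 − 1.8295 = 0.2905%.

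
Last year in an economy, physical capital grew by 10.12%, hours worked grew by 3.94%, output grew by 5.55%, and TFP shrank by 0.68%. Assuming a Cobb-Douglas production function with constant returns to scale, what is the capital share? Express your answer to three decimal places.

gY = gA + α·gK + (1−α)·gL, so gY − gA − gL = α(gK − gL).
5.55 + 0.68 − 3.94 = α × (10.12 − 3.94).
2.29 = 6.18 α, so α = 0.37055.

α = 0.371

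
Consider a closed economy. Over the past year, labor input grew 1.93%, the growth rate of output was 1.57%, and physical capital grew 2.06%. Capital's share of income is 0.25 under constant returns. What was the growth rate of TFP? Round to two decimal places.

-0.39%

Labor's share = 1 − 0.25 = 0.75.
Physical capital: 0.25 × 2.06 = 0.515 pp.
Labor input: 0.75 × 1.93 = 1.4475 pp.
TFP growth = 1.57 − 1.9625 = -0.3925%.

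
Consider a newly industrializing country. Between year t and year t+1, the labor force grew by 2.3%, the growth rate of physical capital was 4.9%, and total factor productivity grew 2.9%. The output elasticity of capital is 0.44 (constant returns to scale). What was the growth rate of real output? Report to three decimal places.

6.344%

Labor's share = 1 − 0.44 = 0.56.
Physical capital: 0.44 × 4.9 = 2.156 pp.
The labor force: 0.56 × 2.3 = 1.288 pp.
Output growth = 2.9 + 3.444 = 6.344%.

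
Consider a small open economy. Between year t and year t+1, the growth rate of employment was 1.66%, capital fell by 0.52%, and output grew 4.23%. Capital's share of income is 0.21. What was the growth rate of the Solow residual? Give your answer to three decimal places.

3.028%

Labor's share = 1 − 0.21 = 0.79.
Capital: 0.21 × (-0.52) = -0.1092 pp.
Employment: 0.79 × 1.66 = 1.3114 pp.
TFP growth = 4.23 − 1.2022 = 3.0278%.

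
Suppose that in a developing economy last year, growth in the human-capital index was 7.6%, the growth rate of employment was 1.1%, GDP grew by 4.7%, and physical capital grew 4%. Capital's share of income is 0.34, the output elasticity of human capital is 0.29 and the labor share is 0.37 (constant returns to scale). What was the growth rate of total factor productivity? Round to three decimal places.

Total factor productivity grew 0.729%.

Labor's share = 1 − 0.34 − 0.29 = 0.37.
Physical capital: 0.34 × 4 = 1.36 pp.
The human-capital index: 0.29 × 7.6 = 2.204 pp.
Employment: 0.37 × 1.1 = 0.407 pp.
TFP growth = 4.7 − 3.971 = 0.729%.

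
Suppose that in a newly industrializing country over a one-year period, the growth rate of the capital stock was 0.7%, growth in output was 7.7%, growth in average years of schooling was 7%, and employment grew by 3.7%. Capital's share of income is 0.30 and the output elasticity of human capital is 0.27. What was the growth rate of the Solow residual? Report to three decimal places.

Labor's share = 1 − 0.3 − 0.27 = 0.43.
The capital stock: 0.3 × 0.7 = 0.21 pp.
Average years of schooling: 0.27 × 7 = 1.89 pp.
Employment: 0.43 × 3.7 = 1.591 pp.
TFP growth = 7.7 − 3.691 = 4.009%.

4.009%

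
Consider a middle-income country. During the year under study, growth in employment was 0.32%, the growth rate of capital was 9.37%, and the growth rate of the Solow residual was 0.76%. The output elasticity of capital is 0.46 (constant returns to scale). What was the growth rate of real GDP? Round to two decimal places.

5.24%

Labor's share = 1 − 0.46 = 0.54.
Capital: 0.46 × 9.37 = 4.3102 pp.
Employment: 0.54 × 0.32 = 0.1728 pp.
Output growth = 0.76 + 4.483 = 5.243%.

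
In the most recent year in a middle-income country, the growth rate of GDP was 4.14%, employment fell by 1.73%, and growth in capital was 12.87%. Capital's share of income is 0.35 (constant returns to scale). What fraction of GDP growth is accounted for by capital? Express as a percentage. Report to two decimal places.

Capital contributed 0.35 × 12.87 = 4.5045 pp.
Share of growth = 4.5045 / 4.14 × 100 = 108.8043%.

108.80%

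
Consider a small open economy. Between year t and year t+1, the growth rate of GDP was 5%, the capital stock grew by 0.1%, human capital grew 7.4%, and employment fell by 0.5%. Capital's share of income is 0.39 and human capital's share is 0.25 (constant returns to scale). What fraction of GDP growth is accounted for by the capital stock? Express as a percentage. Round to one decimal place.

0.8%

The capital stock contributed 0.39 × 0.1 = 0.039 pp.
Share of growth = 0.039 / 5 × 100 = 0.78%.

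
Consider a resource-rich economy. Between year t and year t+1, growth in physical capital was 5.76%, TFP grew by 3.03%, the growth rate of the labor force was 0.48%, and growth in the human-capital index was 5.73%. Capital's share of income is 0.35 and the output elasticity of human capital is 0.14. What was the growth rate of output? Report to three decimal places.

Output growth was 6.093%.

Labor's share = 1 − 0.35 − 0.14 = 0.51.
Physical capital: 0.35 × 5.76 = 2.016 pp.
The human-capital index: 0.14 × 5.73 = 0.8022 pp.
The labor force: 0.51 × 0.48 = 0.2448 pp.
Output growth = 3.03 + 3.063 = 6.093%.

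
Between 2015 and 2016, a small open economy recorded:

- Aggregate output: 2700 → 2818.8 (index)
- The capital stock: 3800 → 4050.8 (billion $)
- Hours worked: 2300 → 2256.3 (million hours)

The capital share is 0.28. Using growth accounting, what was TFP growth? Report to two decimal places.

3.92%

Aggregate output growth = (2818.8 − 2700) / 2700 = 4.4%.
The capital stock growth = (4050.8 − 3800) / 3800 = 6.6%.
Hours worked growth = (2256.3 − 2300) / 2300 = -1.9%.
Labor's share = 1 − 0.28 = 0.72.
The capital stock: 0.28 × 6.6 = 1.848 pp.
Hours worked: 0.72 × (-1.9) = -1.368 pp.
TFP growth = 4.4 − 0.48 = 3.92%.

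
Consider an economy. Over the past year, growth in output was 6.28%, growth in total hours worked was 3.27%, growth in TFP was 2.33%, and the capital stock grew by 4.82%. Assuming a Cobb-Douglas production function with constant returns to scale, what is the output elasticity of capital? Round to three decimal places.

gY = gA + α·gK + (1−α)·gL, so gY − gA − gL = α(gK − gL).
6.28 − 2.33 − 3.27 = α × (4.82 − 3.27).
0.68 = 1.55 α, so α = 0.43871.

α = 0.439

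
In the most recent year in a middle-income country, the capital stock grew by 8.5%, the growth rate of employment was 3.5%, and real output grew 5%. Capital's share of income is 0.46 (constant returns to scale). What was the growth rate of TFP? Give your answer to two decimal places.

Labor's share = 1 − 0.46 = 0.54.
The capital stock: 0.46 × 8.5 = 3.91 pp.
Employment: 0.54 × 3.5 = 1.89 pp.
TFP growth = 5 − 5.8 = -0.8%.

-0.80%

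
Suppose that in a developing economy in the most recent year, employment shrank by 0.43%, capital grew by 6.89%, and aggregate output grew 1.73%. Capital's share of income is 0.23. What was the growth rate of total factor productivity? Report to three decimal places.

Labor's share = 1 − 0.23 = 0.77.
Capital: 0.23 × 6.89 = 1.5847 pp.
Employment: 0.77 × (-0.43) = -0.3311 pp.
TFP growth = 1.73 − 1.2536 = 0.4764%.

Total factor productivity growth was 0.476%.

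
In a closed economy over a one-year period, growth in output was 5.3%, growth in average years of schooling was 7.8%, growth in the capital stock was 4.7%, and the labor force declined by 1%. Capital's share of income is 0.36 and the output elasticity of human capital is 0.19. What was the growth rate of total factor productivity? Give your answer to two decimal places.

Total factor productivity growth was 2.58%.

Labor's share = 1 − 0.36 − 0.19 = 0.45.
The capital stock: 0.36 × 4.7 = 1.692 pp.
Average years of schooling: 0.19 × 7.8 = 1.482 pp.
The labor force: 0.45 × (-1) = -0.45 pp.
TFP growth = 5.3 − 2.724 = 2.576%.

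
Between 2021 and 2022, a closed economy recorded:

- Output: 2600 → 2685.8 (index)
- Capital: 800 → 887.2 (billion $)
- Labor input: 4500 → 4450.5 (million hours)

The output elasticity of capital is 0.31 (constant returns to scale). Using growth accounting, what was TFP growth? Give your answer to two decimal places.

Output growth = (2685.8 − 2600) / 2600 = 3.3%.
Capital growth = (887.2 − 800) / 800 = 10.9%.
Labor input growth = (4450.5 − 4500) / 4500 = -1.1%.
Labor's share = 1 − 0.31 = 0.69.
Capital: 0.31 × 10.9 = 3.379 pp.
Labor input: 0.69 × (-1.1) = -0.759 pp.
TFP growth = 3.3 − 2.62 = 0.68%.

0.68%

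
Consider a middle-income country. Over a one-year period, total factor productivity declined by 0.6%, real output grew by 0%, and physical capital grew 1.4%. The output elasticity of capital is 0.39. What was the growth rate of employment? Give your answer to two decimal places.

Labor's share = 1 − 0.39 = 0.61.
gY = gA + 0.39×1.4 + 0.61×g.
0.61×g = 0 + 0.6 − 0.546 = 0.054.
g = 0.054 / 0.61 = 0.0885%.

Employment grew 0.09%.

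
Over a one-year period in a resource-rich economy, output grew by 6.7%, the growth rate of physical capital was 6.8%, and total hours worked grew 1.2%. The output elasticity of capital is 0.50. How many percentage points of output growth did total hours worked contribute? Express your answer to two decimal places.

Labor's share = 1 − 0.5 = 0.5.
Contribution = share × growth = 0.5 × 1.2 = 0.6 pp.

0.60 pp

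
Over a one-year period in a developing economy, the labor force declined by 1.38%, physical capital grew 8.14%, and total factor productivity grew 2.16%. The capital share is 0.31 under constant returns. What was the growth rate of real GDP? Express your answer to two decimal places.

Real GDP growth was 3.73%.

Labor's share = 1 − 0.31 = 0.69.
Physical capital: 0.31 × 8.14 = 2.5234 pp.
The labor force: 0.69 × (-1.38) = -0.9522 pp.
Output growth = 2.16 + 1.5712 = 3.7312%.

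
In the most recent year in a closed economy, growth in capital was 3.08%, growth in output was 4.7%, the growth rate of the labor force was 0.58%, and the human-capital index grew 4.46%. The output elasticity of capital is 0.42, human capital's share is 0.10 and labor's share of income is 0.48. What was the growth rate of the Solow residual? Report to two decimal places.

Labor's share = 1 − 0.42 − 0.1 = 0.48.
Capital: 0.42 × 3.08 = 1.2936 pp.
The human-capital index: 0.1 × 4.46 = 0.446 pp.
The labor force: 0.48 × 0.58 = 0.2784 pp.
TFP growth = 4.7 − 2.018 = 2.682%.

2.68%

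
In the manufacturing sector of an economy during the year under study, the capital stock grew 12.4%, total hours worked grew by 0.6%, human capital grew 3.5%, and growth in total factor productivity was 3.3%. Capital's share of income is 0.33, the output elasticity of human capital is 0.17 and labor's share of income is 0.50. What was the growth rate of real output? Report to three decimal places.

Labor's share = 1 − 0.33 − 0.17 = 0.5.
The capital stock: 0.33 × 12.4 = 4.092 pp.
Human capital: 0.17 × 3.5 = 0.595 pp.
Total hours worked: 0.5 × 0.6 = 0.3 pp.
Output growth = 3.3 + 4.987 = 8.287%.

8.287%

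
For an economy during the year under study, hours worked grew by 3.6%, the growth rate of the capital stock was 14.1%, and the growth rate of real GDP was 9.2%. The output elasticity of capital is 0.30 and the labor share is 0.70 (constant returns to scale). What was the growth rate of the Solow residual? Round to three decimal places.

The Solow residual growth was 2.450%.

Labor's share = 1 − 0.3 = 0.7.
The capital stock: 0.3 × 14.1 = 4.23 pp.
Hours worked: 0.7 × 3.6 = 2.52 pp.
TFP growth = 9.2 − 6.75 = 2.45%.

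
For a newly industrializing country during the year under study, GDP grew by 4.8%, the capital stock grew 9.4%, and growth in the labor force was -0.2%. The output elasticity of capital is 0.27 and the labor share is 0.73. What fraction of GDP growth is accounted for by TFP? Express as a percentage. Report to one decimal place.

Labor's share = 1 − 0.27 = 0.73.
The capital stock: 0.27 × 9.4 = 2.538 pp.
The labor force: 0.73 × (-0.2) = -0.146 pp.
TFP growth = 4.8 − 2.392 = 2.408%.
TFP share of growth = 2.408 / 4.8 × 100 = 50.167%.

TFP accounted for 50.2% of growth.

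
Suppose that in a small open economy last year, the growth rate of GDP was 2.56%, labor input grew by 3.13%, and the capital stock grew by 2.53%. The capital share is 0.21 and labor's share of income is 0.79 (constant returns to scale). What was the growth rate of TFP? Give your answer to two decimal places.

Labor's share = 1 − 0.21 = 0.79.
The capital stock: 0.21 × 2.53 = 0.5313 pp.
Labor input: 0.79 × 3.13 = 2.4727 pp.
TFP growth = 2.56 − 3.004 = -0.444%.

-0.44%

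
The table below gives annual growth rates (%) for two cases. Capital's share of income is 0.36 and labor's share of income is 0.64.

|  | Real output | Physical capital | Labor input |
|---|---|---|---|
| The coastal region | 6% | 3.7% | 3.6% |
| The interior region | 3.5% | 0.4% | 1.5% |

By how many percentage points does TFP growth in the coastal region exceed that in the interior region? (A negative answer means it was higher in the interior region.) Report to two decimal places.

Labor's share = 1 − 0.36 = 0.64.
The coastal region: TFP = 6 − 1.332 − 2.304 = 2.364%.
The interior region: TFP = 3.5 − 0.144 − 0.96 = 2.396%.
Difference = 2.364 − (2.396) = -0.032 pp.

-0.03 percentage points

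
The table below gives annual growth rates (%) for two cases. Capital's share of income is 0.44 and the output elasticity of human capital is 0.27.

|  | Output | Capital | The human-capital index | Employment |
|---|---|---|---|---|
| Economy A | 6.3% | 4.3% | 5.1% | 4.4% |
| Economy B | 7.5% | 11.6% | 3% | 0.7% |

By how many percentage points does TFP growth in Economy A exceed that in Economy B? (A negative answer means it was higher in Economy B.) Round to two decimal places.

0.37 percentage points

Labor's share = 1 − 0.44 − 0.27 = 0.29.
Economy A: TFP = 6.3 − 1.892 − 1.377 − 1.276 = 1.755%.
Economy B: TFP = 7.5 − 5.104 − 0.81 − 0.203 = 1.383%.
Difference = 1.755 − (1.383) = 0.372 pp.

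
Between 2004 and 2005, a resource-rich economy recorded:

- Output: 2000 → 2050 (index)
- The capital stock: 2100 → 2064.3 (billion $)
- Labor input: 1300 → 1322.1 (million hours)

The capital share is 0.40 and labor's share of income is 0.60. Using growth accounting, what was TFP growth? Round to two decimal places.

Output growth = (2050 − 2000) / 2000 = 2.5%.
The capital stock growth = (2064.3 − 2100) / 2100 = -1.7%.
Labor input growth = (1322.1 − 1300) / 1300 = 1.7%.
Labor's share = 1 − 0.4 = 0.6.
The capital stock: 0.4 × (-1.7) = -0.68 pp.
Labor input: 0.6 × 1.7 = 1.02 pp.
TFP growth = 2.5 − 0.34 = 2.16%.

TFP growth was 2.16%.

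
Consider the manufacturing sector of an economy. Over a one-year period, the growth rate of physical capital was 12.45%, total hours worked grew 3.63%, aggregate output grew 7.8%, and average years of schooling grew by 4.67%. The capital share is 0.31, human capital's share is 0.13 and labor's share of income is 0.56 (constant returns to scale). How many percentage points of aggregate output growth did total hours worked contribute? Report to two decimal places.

Labor's share = 1 − 0.31 − 0.13 = 0.56.
Contribution = share × growth = 0.56 × 3.63 = 2.0328 pp.

2.03 pp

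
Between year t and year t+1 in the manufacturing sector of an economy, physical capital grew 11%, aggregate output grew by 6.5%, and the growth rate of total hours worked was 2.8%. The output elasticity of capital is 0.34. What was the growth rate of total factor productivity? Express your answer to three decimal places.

Total factor productivity growth was 0.912%.

Labor's share = 1 − 0.34 = 0.66.
Physical capital: 0.34 × 11 = 3.74 pp.
Total hours worked: 0.66 × 2.8 = 1.848 pp.
TFP growth = 6.5 − 5.588 = 0.912%.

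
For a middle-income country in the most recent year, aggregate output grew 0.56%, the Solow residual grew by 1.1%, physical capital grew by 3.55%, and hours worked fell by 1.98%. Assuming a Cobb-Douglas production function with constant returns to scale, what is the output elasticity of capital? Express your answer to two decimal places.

gY = gA + α·gK + (1−α)·gL, so gY − gA − gL = α(gK − gL).
0.56 − 1.1 + 1.98 = α × (3.55 − (-1.98)).
1.44 = 5.53 α, so α = 0.2604.

α = 0.26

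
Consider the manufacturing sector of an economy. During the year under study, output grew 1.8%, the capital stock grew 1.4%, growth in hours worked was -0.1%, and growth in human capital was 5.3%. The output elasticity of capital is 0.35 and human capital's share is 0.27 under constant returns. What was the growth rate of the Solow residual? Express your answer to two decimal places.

-0.08%

Labor's share = 1 − 0.35 − 0.27 = 0.38.
The capital stock: 0.35 × 1.4 = 0.49 pp.
Human capital: 0.27 × 5.3 = 1.431 pp.
Hours worked: 0.38 × (-0.1) = -0.038 pp.
TFP growth = 1.8 − 1.883 = -0.083%.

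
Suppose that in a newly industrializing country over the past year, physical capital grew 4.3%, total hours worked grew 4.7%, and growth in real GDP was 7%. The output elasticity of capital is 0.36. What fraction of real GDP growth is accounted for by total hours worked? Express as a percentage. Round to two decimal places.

42.97%

Labor's share = 1 − 0.36 = 0.64.
Total hours worked contributed 0.64 × 4.7 = 3.008 pp.
Share of growth = 3.008 / 7 × 100 = 42.9714%.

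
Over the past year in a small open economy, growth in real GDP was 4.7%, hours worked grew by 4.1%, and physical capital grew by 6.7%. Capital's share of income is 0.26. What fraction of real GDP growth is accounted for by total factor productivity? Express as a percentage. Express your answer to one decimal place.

Labor's share = 1 − 0.26 = 0.74.
Physical capital: 0.26 × 6.7 = 1.742 pp.
Hours worked: 0.74 × 4.1 = 3.034 pp.
TFP growth = 4.7 − 4.776 = -0.076%.
TFP share of growth = -0.076 / 4.7 × 100 = -1.617%.

-1.6%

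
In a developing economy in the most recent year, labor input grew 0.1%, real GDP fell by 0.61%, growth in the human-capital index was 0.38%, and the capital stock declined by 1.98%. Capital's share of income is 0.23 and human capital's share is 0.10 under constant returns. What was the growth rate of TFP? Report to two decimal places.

Labor's share = 1 − 0.23 − 0.1 = 0.67.
The capital stock: 0.23 × (-1.98) = -0.4554 pp.
The human-capital index: 0.1 × 0.38 = 0.038 pp.
Labor input: 0.67 × 0.1 = 0.067 pp.
TFP growth = -0.61 + 0.3504 = -0.2596%.

-0.26%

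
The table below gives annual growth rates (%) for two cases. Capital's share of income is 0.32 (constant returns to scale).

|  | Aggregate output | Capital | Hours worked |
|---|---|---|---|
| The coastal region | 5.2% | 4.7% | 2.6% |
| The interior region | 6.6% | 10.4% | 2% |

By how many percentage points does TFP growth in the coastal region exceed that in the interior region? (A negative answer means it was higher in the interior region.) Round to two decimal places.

Labor's share = 1 − 0.32 = 0.68.
The coastal region: TFP = 5.2 − 1.504 − 1.768 = 1.928%.
The interior region: TFP = 6.6 − 3.328 − 1.36 = 1.912%.
Difference = 1.928 − (1.912) = 0.016 pp.

0.02 percentage points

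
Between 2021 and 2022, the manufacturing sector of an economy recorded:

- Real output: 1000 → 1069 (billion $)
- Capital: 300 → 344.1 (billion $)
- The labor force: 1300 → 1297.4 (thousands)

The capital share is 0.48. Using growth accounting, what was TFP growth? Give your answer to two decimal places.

Real output growth = (1069 − 1000) / 1000 = 6.9%.
Capital growth = (344.1 − 300) / 300 = 14.7%.
The labor force growth = (1297.4 − 1300) / 1300 = -0.2%.
Labor's share = 1 − 0.48 = 0.52.
Capital: 0.48 × 14.7 = 7.056 pp.
The labor force: 0.52 × (-0.2) = -0.104 pp.
TFP growth = 6.9 − 6.952 = -0.052%.

-0.05%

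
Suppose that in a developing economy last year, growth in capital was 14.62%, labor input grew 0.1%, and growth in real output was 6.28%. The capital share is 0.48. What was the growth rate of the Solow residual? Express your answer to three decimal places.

Labor's share = 1 − 0.48 = 0.52.
Capital: 0.48 × 14.62 = 7.0176 pp.
Labor input: 0.52 × 0.1 = 0.052 pp.
TFP growth = 6.28 − 7.0696 = -0.7896%.

-0.790%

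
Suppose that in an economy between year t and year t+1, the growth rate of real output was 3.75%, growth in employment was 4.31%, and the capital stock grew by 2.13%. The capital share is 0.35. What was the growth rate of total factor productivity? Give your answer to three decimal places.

Total factor productivity grew 0.203%.

Labor's share = 1 − 0.35 = 0.65.
The capital stock: 0.35 × 2.13 = 0.7455 pp.
Employment: 0.65 × 4.31 = 2.8015 pp.
TFP growth = 3.75 − 3.547 = 0.203%.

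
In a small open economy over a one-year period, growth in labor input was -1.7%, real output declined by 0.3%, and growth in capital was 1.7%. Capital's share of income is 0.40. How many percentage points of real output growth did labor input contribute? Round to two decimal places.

-1.02 pp

Labor's share = 1 − 0.4 = 0.6.
Contribution = share × growth = 0.6 × (-1.7) = -1.02 pp.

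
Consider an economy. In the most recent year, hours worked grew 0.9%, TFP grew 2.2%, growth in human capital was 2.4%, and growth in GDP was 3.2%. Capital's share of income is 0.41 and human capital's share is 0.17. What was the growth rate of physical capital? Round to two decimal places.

Labor's share = 1 − 0.41 − 0.17 = 0.42.
gY = gA + 0.17×2.4 + 0.42×0.9 + 0.41×g.
0.41×g = 3.2 − 2.2 − 0.786 = 0.214.
g = 0.214 / 0.41 = 0.522%.

0.52%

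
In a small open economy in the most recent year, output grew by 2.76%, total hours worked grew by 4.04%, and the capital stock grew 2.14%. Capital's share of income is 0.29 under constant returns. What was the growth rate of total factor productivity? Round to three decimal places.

Labor's share = 1 − 0.29 = 0.71.
The capital stock: 0.29 × 2.14 = 0.6206 pp.
Total hours worked: 0.71 × 4.04 = 2.8684 pp.
TFP growth = 2.76 − 3.489 = -0.729%.

-0.729%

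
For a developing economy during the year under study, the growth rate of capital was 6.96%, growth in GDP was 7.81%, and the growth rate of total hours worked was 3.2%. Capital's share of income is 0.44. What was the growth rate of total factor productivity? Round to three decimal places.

Labor's share = 1 − 0.44 = 0.56.
Capital: 0.44 × 6.96 = 3.0624 pp.
Total hours worked: 0.56 × 3.2 = 1.792 pp.
TFP growth = 7.81 − 4.8544 = 2.9556%.

2.956%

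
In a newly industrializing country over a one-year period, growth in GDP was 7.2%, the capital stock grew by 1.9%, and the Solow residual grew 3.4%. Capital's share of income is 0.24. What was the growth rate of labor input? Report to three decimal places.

Labor's share = 1 − 0.24 = 0.76.
gY = gA + 0.24×1.9 + 0.76×g.
0.76×g = 7.2 − 3.4 − 0.456 = 3.344.
g = 3.344 / 0.76 = 4.4%.

Labor input growth was 4.400%.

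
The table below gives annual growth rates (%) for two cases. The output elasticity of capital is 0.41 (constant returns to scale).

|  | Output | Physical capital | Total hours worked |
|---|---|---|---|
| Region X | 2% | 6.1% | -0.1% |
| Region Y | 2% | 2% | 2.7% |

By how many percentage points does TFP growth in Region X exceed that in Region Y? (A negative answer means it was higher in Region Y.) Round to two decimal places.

Labor's share = 1 − 0.41 = 0.59.
Region X: TFP = 2 − 2.501 + 0.059 = -0.442%.
Region Y: TFP = 2 − 0.82 − 1.593 = -0.413%.
Difference = -0.442 − (-0.413) = -0.029 pp.

-0.03 percentage points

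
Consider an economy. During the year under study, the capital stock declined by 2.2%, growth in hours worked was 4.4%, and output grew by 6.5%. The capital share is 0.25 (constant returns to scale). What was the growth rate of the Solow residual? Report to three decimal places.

Labor's share = 1 − 0.25 = 0.75.
The capital stock: 0.25 × (-2.2) = -0.55 pp.
Hours worked: 0.75 × 4.4 = 3.3 pp.
TFP growth = 6.5 − 2.75 = 3.75%.

The Solow residual growth was 3.750%.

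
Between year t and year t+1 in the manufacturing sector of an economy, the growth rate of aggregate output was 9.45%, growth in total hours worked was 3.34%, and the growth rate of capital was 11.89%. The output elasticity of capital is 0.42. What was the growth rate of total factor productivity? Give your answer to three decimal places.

2.519%

Labor's share = 1 − 0.42 = 0.58.
Capital: 0.42 × 11.89 = 4.9938 pp.
Total hours worked: 0.58 × 3.34 = 1.9372 pp.
TFP growth = 9.45 − 6.931 = 2.519%.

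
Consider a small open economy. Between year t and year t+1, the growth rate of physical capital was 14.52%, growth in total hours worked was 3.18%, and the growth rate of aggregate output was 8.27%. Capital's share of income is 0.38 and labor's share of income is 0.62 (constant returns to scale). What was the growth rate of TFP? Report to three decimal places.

0.781%

Labor's share = 1 − 0.38 = 0.62.
Physical capital: 0.38 × 14.52 = 5.5176 pp.
Total hours worked: 0.62 × 3.18 = 1.9716 pp.
TFP growth = 8.27 − 7.4892 = 0.7808%.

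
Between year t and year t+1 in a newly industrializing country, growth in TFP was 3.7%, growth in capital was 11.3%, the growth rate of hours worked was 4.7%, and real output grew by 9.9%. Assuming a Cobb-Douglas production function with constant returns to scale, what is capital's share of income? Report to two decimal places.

α = 0.23

gY = gA + α·gK + (1−α)·gL, so gY − gA − gL = α(gK − gL).
9.9 − 3.7 − 4.7 = α × (11.3 − 4.7).
1.5 = 6.6 α, so α = 0.2273.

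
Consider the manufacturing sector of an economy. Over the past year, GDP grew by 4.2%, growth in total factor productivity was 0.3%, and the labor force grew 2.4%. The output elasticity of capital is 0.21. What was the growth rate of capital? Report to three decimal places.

9.543%

Labor's share = 1 − 0.21 = 0.79.
gY = gA + 0.79×2.4 + 0.21×g.
0.21×g = 4.2 − 0.3 − 1.896 = 2.004.
g = 2.004 / 0.21 = 9.54286%.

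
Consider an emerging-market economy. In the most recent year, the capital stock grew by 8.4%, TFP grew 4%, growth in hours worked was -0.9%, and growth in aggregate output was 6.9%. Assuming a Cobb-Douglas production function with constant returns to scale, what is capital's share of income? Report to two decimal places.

gY = gA + α·gK + (1−α)·gL, so gY − gA − gL = α(gK − gL).
6.9 − 4 + 0.9 = α × (8.4 − (-0.9)).
3.8 = 9.3 α, so α = 0.4086.

Capital's share of income is 0.41.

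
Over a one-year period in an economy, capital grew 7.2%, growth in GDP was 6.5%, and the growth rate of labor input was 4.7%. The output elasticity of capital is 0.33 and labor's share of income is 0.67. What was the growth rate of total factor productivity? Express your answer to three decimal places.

0.975%

Labor's share = 1 − 0.33 = 0.67.
Capital: 0.33 × 7.2 = 2.376 pp.
Labor input: 0.67 × 4.7 = 3.149 pp.
TFP growth = 6.5 − 5.525 = 0.975%.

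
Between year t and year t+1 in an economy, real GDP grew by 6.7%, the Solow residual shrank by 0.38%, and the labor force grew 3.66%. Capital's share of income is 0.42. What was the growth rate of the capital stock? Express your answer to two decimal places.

Labor's share = 1 − 0.42 = 0.58.
gY = gA + 0.58×3.66 + 0.42×g.
0.42×g = 6.7 + 0.38 − 2.1228 = 4.9572.
g = 4.9572 / 0.42 = 11.8029%.

The capital stock growth was 11.80%.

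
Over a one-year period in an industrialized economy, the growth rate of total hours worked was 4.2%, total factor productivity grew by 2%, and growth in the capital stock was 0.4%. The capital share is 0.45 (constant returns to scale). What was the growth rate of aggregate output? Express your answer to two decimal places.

Aggregate output growth was 4.49%.

Labor's share = 1 − 0.45 = 0.55.
The capital stock: 0.45 × 0.4 = 0.18 pp.
Total hours worked: 0.55 × 4.2 = 2.31 pp.
Output growth = 2 + 2.49 = 4.49%.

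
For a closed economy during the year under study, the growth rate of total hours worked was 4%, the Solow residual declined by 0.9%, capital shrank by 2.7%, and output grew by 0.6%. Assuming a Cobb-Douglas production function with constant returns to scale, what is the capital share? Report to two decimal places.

0.37

gY = gA + α·gK + (1−α)·gL, so gY − gA − gL = α(gK − gL).
0.6 + 0.9 − 4 = α × (-2.7 − 4).
-2.5 = -6.7 α, so α = 0.3731.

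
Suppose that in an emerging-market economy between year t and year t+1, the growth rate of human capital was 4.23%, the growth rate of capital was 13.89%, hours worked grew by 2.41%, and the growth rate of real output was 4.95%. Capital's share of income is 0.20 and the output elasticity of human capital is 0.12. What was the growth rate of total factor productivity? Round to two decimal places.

Total factor productivity grew 0.03%.

Labor's share = 1 − 0.2 − 0.12 = 0.68.
Capital: 0.2 × 13.89 = 2.778 pp.
Human capital: 0.12 × 4.23 = 0.5076 pp.
Hours worked: 0.68 × 2.41 = 1.6388 pp.
TFP growth = 4.95 − 4.9244 = 0.0256%.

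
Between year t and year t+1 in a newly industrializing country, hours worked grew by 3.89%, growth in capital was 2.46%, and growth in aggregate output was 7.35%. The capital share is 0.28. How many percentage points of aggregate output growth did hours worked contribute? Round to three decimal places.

Labor's share = 1 − 0.28 = 0.72.
Contribution = share × growth = 0.72 × 3.89 = 2.8008 pp.

2.801 percentage points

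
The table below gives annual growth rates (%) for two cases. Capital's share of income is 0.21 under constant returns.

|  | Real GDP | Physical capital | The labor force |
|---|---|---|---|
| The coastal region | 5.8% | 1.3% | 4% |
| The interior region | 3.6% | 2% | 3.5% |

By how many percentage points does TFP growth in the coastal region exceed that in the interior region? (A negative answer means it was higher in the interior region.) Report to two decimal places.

1.95 percentage points

Labor's share = 1 − 0.21 = 0.79.
The coastal region: TFP = 5.8 − 0.273 − 3.16 = 2.367%.
The interior region: TFP = 3.6 − 0.42 − 2.765 = 0.415%.
Difference = 2.367 − (0.415) = 1.952 pp.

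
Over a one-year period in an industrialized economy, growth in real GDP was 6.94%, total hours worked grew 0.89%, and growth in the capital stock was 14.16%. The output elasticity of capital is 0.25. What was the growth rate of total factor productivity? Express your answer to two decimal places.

Labor's share = 1 − 0.25 = 0.75.
The capital stock: 0.25 × 14.16 = 3.54 pp.
Total hours worked: 0.75 × 0.89 = 0.6675 pp.
TFP growth = 6.94 − 4.2075 = 2.7325%.

2.73%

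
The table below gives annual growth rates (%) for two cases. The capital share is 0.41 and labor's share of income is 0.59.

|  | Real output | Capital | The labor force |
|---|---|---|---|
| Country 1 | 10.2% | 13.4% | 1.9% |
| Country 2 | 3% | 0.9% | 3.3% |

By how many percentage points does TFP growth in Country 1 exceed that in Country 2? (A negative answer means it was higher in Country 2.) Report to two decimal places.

Labor's share = 1 − 0.41 = 0.59.
Country 1: TFP = 10.2 − 5.494 − 1.121 = 3.585%.
Country 2: TFP = 3 − 0.369 − 1.947 = 0.684%.
Difference = 3.585 − (0.684) = 2.901 pp.

2.90 percentage points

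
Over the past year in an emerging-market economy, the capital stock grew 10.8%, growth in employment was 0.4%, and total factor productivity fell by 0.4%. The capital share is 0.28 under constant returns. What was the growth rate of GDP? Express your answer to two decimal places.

Labor's share = 1 − 0.28 = 0.72.
The capital stock: 0.28 × 10.8 = 3.024 pp.
Employment: 0.72 × 0.4 = 0.288 pp.
Output growth = -0.4 + 3.312 = 2.912%.

GDP growth was 2.91%.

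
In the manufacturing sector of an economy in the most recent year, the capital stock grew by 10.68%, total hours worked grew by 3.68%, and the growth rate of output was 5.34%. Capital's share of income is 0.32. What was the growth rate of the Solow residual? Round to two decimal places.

Labor's share = 1 − 0.32 = 0.68.
The capital stock: 0.32 × 10.68 = 3.4176 pp.
Total hours worked: 0.68 × 3.68 = 2.5024 pp.
TFP growth = 5.34 − 5.92 = -0.58%.

-0.58%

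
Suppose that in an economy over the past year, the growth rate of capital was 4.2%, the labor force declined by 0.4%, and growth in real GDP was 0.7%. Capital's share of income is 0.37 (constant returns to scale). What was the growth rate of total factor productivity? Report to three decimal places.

Labor's share = 1 − 0.37 = 0.63.
Capital: 0.37 × 4.2 = 1.554 pp.
The labor force: 0.63 × (-0.4) = -0.252 pp.
TFP growth = 0.7 − 1.302 = -0.602%.

-0.602%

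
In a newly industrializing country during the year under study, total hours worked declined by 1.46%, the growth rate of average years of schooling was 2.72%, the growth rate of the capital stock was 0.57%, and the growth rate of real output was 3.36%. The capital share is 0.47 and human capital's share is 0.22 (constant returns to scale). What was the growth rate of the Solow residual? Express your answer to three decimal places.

Labor's share = 1 − 0.47 − 0.22 = 0.31.
The capital stock: 0.47 × 0.57 = 0.2679 pp.
Average years of schooling: 0.22 × 2.72 = 0.5984 pp.
Total hours worked: 0.31 × (-1.46) = -0.4526 pp.
TFP growth = 3.36 − 0.4137 = 2.9463%.

The Solow residual grew 2.946%.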